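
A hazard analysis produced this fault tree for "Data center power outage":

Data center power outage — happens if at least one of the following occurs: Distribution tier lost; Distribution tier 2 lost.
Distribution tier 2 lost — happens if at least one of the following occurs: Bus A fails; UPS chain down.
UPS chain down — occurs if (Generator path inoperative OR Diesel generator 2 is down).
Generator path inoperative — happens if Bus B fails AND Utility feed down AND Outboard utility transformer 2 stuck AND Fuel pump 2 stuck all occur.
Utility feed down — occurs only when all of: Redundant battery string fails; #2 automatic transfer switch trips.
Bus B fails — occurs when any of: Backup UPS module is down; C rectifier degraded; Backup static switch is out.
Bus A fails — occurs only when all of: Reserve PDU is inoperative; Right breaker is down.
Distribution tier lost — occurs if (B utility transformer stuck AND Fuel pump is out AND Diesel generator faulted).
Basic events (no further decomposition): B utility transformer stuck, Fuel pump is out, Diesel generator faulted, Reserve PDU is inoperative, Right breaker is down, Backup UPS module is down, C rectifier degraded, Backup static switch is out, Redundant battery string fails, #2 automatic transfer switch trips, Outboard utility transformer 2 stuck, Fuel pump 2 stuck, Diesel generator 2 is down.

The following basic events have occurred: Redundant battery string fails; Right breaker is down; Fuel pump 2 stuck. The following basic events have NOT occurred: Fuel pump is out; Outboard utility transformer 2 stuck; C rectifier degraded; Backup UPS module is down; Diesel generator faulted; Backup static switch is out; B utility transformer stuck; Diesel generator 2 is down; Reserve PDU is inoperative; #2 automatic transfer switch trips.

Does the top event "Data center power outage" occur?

Distribution tier lost [AND]: B utility transformer stuck=not, Fuel pump is out=not, Diesel generator faulted=not → not all inputs occur → does not occur.
Bus A fails [AND]: Reserve PDU is inoperative=not, Right breaker is down=occurs → not all inputs occur → does not occur.
Bus B fails [OR]: Backup UPS module is down=not, C rectifier degraded=not, Backup static switch is out=not → no input occurs → does not occur.
Utility feed down [AND]: Redundant battery string fails=occurs, #2 automatic transfer switch trips=not → not all inputs occur → does not occur.
Generator path inoperative [AND]: Bus B fails=not, Utility feed down=not, Outboard utility transformer 2 stuck=not, Fuel pump 2 stuck=occurs → not all inputs occur → does not occur.
UPS chain down [OR]: Generator path inoperative=not, Diesel generator 2 is down=not → no input occurs → does not occur.
Distribution tier 2 lost [OR]: Bus A fails=not, UPS chain down=not → no input occurs → does not occur.
Data center power outage [OR]: Distribution tier lost=not, Distribution tier 2 lost=not → no input occurs → does not occur.

No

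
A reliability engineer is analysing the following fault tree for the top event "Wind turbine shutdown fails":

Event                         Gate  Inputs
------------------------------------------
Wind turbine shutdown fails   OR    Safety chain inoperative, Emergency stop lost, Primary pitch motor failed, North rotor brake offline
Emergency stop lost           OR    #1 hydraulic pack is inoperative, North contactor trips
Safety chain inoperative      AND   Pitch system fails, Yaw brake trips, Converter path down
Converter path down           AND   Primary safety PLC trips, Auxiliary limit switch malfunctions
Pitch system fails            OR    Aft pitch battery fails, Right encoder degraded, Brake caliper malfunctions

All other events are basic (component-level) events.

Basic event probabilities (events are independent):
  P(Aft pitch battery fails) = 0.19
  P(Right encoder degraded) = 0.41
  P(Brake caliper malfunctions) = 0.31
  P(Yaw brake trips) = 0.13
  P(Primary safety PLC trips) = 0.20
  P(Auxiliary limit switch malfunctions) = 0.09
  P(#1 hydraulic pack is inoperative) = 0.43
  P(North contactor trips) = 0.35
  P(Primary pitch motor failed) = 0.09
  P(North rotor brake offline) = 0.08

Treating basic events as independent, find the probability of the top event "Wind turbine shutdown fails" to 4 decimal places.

P(Pitch system fails) [OR] = 1 − (1−0.19) × (1−0.41) × (1−0.31) = 0.670249
P(Converter path down) [AND] = 0.20 × 0.09 = 0.018000
P(Safety chain inoperative) [AND] = 0.670249 × 0.13 × 0.018000 = 0.001568
P(Emergency stop lost) [OR] = 1 − (1−0.43) × (1−0.35) = 0.629500
P(Wind turbine shutdown fails) [OR] = 1 − (1−0.001568) × (1−0.629500) × (1−0.09) × (1−0.08) = 0.690304
Rounded to 4 decimal places: P(Wind turbine shutdown fails) ≈ 0.6903.

0.6903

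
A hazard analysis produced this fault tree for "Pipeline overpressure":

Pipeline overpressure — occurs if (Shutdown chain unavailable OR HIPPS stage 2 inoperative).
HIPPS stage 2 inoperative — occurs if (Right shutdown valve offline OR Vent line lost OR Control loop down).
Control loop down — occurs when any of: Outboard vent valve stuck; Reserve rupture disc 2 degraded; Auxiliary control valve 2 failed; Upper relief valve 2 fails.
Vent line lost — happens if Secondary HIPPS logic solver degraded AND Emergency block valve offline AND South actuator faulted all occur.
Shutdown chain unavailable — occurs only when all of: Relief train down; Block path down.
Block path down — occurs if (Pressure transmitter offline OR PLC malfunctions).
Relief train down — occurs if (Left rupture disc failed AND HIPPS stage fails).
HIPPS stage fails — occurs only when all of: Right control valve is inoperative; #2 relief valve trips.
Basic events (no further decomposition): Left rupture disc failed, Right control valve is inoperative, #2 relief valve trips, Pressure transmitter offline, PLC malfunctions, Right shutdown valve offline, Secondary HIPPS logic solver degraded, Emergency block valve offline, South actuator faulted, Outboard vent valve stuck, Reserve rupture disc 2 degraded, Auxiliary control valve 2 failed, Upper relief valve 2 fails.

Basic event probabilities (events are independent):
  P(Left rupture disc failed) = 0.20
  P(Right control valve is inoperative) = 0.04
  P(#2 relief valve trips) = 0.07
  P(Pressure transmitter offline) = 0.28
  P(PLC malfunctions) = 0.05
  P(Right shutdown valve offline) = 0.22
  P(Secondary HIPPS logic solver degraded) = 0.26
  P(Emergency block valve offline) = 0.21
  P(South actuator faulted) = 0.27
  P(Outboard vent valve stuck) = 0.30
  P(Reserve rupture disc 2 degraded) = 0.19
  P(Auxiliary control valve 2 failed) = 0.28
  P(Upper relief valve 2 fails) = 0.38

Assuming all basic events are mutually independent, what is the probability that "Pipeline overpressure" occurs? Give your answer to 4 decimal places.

0.8055

P(HIPPS stage fails) [AND] = 0.04 × 0.07 = 0.002800
P(Relief train down) [AND] = 0.20 × 0.002800 = 0.000560
P(Block path down) [OR] = 1 − (1−0.28) × (1−0.05) = 0.316000
P(Shutdown chain unavailable) [AND] = 0.000560 × 0.316000 = 0.000177
P(Vent line lost) [AND] = 0.26 × 0.21 × 0.27 = 0.014742
P(Control loop down) [OR] = 1 − (1−0.30) × (1−0.19) × (1−0.28) × (1−0.38) = 0.746891
P(HIPPS stage 2 inoperative) [OR] = 1 − (1−0.22) × (1−0.014742) × (1−0.746891) = 0.805485
P(Pipeline overpressure) [OR] = 1 − (1−0.000177) × (1−0.805485) = 0.805519
Rounded to 4 decimal places: P(Pipeline overpressure) ≈ 0.8055.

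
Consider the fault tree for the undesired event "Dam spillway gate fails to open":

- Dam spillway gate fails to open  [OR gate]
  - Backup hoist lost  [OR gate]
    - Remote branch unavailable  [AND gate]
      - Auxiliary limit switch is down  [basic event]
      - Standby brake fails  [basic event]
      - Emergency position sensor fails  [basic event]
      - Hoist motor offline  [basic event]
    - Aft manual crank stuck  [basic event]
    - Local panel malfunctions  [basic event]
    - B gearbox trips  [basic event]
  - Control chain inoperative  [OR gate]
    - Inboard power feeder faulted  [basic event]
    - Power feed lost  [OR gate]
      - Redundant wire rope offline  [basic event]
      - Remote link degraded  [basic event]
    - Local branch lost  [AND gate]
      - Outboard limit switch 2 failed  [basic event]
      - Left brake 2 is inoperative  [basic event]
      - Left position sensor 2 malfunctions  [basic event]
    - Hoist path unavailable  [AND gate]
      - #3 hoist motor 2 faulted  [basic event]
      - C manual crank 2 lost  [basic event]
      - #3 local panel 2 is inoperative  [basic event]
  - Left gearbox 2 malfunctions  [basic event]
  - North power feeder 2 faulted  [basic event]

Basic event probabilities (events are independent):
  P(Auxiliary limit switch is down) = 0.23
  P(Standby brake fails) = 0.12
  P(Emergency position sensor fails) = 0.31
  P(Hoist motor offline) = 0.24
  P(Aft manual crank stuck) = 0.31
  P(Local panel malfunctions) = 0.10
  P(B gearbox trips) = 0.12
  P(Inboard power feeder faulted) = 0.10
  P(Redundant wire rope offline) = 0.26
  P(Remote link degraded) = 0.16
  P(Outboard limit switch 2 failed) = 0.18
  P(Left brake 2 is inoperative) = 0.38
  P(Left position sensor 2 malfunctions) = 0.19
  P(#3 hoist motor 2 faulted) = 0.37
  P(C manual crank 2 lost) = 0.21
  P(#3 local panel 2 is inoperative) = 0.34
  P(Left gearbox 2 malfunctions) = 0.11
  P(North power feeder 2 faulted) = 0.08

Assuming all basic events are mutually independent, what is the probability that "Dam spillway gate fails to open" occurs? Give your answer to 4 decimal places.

0.7599

P(Remote branch unavailable) [AND] = 0.23 × 0.12 × 0.31 × 0.24 = 0.002053
P(Backup hoist lost) [OR] = 1 − (1−0.002053) × (1−0.31) × (1−0.10) × (1−0.12) = 0.454642
P(Power feed lost) [OR] = 1 − (1−0.26) × (1−0.16) = 0.378400
P(Local branch lost) [AND] = 0.18 × 0.38 × 0.19 = 0.012996
P(Hoist path unavailable) [AND] = 0.37 × 0.21 × 0.34 = 0.026418
P(Control chain inoperative) [OR] = 1 − (1−0.10) × (1−0.378400) × (1−0.012996) × (1−0.026418) = 0.462418
P(Dam spillway gate fails to open) [OR] = 1 − (1−0.454642) × (1−0.462418) × (1−0.11) × (1−0.08) = 0.759949
Rounded to 4 decimal places: P(Dam spillway gate fails to open) ≈ 0.7599.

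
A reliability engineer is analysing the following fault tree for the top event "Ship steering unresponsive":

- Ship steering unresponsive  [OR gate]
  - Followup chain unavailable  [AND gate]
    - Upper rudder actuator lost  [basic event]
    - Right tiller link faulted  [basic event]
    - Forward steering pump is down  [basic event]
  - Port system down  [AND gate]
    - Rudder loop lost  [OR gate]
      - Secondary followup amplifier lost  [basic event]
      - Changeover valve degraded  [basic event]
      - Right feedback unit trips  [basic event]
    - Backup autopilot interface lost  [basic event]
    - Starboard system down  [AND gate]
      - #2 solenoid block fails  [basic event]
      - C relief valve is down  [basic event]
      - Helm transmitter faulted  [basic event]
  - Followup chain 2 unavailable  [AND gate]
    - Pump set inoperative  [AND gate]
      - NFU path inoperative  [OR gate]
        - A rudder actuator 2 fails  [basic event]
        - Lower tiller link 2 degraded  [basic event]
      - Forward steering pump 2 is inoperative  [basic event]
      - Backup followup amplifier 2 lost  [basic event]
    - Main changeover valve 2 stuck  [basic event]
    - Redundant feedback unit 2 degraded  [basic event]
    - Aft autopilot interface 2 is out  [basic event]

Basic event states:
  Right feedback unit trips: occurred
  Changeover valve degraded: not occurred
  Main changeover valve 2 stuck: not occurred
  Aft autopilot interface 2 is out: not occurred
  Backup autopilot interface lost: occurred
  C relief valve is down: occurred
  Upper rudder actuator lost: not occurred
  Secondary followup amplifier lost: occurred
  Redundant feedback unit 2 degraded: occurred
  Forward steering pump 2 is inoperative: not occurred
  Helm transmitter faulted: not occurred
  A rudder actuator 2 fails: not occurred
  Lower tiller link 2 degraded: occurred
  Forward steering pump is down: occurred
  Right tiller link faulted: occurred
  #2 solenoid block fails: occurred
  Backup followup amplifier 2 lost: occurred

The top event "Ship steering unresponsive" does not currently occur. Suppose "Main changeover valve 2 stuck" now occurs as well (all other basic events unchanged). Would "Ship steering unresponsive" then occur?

Counterfactual: set "Main changeover valve 2 stuck" to occurred.
Followup chain unavailable [AND]: Upper rudder actuator lost=not, Right tiller link faulted=occurs, Forward steering pump is down=occurs → not all inputs occur → does not occur.
Rudder loop lost [OR]: Secondary followup amplifier lost=occurs, Changeover valve degraded=not, Right feedback unit trips=occurs → at least one input occurs → occurs.
Starboard system down [AND]: #2 solenoid block fails=occurs, C relief valve is down=occurs, Helm transmitter faulted=not → not all inputs occur → does not occur.
Port system down [AND]: Rudder loop lost=occurs, Backup autopilot interface lost=occurs, Starboard system down=not → not all inputs occur → does not occur.
NFU path inoperative [OR]: A rudder actuator 2 fails=not, Lower tiller link 2 degraded=occurs → at least one input occurs → occurs.
Pump set inoperative [AND]: NFU path inoperative=occurs, Forward steering pump 2 is inoperative=not, Backup followup amplifier 2 lost=occurs → not all inputs occur → does not occur.
Followup chain 2 unavailable [AND]: Pump set inoperative=not, Main changeover valve 2 stuck=occurs, Redundant feedback unit 2 degraded=occurs, Aft autopilot interface 2 is out=not → not all inputs occur → does not occur.
Ship steering unresponsive [OR]: Followup chain unavailable=not, Port system down=not, Followup chain 2 unavailable=not → no input occurs → does not occur.

No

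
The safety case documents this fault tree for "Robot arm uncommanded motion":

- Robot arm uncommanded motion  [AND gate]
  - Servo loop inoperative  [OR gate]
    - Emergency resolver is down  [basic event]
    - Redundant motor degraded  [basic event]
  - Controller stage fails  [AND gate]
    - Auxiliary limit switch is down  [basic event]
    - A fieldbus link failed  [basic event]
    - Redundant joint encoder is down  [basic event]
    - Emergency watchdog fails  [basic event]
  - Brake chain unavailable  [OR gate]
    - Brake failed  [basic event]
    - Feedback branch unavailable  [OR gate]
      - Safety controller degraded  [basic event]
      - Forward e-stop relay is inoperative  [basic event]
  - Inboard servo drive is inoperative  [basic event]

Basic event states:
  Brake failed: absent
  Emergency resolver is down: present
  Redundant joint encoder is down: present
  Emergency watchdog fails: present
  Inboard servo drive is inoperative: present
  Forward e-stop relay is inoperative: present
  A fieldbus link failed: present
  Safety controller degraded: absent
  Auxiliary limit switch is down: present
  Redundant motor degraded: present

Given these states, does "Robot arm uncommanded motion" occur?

Yes

Servo loop inoperative [OR]: Emergency resolver is down=occurs, Redundant motor degraded=occurs → at least one input occurs → occurs.
Controller stage fails [AND]: Auxiliary limit switch is down=occurs, A fieldbus link failed=occurs, Redundant joint encoder is down=occurs, Emergency watchdog fails=occurs → all inputs occur → occurs.
Feedback branch unavailable [OR]: Safety controller degraded=not, Forward e-stop relay is inoperative=occurs → at least one input occurs → occurs.
Brake chain unavailable [OR]: Brake failed=not, Feedback branch unavailable=occurs → at least one input occurs → occurs.
Robot arm uncommanded motion [AND]: Servo loop inoperative=occurs, Controller stage fails=occurs, Brake chain unavailable=occurs, Inboard servo drive is inoperative=occurs → all inputs occur → occurs.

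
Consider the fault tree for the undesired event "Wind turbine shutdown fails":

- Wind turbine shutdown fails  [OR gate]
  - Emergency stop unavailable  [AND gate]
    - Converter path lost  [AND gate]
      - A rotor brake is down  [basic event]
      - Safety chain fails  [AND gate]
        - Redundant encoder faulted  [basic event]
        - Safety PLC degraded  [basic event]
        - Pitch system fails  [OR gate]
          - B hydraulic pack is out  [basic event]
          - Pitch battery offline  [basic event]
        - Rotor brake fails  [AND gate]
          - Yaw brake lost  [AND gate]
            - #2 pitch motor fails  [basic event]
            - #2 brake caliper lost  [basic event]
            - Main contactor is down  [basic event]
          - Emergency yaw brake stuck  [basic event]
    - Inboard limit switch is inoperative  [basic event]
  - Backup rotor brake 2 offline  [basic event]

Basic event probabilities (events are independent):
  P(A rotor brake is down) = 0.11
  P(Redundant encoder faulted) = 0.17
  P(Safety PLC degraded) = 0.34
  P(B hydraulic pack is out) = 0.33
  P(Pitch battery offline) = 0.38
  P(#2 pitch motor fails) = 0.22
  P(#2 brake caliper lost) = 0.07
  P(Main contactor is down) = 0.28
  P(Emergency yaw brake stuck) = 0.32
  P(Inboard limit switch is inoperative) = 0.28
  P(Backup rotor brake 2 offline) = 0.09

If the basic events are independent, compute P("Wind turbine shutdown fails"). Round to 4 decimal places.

P(Pitch system fails) [OR] = 1 − (1−0.33) × (1−0.38) = 0.584600
P(Yaw brake lost) [AND] = 0.22 × 0.07 × 0.28 = 0.004312
P(Rotor brake fails) [AND] = 0.004312 × 0.32 = 0.001380
P(Safety chain fails) [AND] = 0.17 × 0.34 × 0.584600 × 0.001380 = 0.000047
P(Converter path lost) [AND] = 0.11 × 0.000047 = 0.000005
P(Emergency stop unavailable) [AND] = 0.000005 × 0.28 = 0.000001
P(Wind turbine shutdown fails) [OR] = 1 − (1−0.000001) × (1−0.09) = 0.090001
Rounded to 4 decimal places: P(Wind turbine shutdown fails) ≈ 0.0900.

0.0900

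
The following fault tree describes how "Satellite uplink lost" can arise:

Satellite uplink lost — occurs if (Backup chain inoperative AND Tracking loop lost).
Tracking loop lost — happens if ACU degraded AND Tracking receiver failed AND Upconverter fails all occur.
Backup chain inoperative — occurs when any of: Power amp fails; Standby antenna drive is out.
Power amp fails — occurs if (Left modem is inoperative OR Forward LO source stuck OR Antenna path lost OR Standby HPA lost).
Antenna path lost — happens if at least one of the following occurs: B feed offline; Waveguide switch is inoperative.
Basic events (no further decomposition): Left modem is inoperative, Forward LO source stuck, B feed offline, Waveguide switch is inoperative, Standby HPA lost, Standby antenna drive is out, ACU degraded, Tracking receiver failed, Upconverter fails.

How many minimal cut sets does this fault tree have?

6

Antenna path lost [OR]: union of children's cut sets → 2 cut set(s).
Power amp fails [OR]: union of children's cut sets → 5 cut set(s).
Backup chain inoperative [OR]: union of children's cut sets → 6 cut set(s).
Tracking loop lost [AND]: one cut set from each child combined → 1 × 1 × 1 = 1 cut set(s).
Satellite uplink lost [AND]: one cut set from each child combined → 6 × 1 = 6 cut set(s).
Minimal cut sets: {ACU degraded, Left modem is inoperative, Tracking receiver failed, Upconverter fails}; {ACU degraded, Forward LO source stuck, Tracking receiver failed, Upconverter fails}; {ACU degraded, B feed offline, Tracking receiver failed, Upconverter fails}; {ACU degraded, Tracking receiver failed, Upconverter fails, Waveguide switch is inoperative}; {ACU degraded, Standby HPA lost, Tracking receiver failed, Upconverter fails}; {ACU degraded, Standby antenna drive is out, Tracking receiver failed, Upconverter fails}.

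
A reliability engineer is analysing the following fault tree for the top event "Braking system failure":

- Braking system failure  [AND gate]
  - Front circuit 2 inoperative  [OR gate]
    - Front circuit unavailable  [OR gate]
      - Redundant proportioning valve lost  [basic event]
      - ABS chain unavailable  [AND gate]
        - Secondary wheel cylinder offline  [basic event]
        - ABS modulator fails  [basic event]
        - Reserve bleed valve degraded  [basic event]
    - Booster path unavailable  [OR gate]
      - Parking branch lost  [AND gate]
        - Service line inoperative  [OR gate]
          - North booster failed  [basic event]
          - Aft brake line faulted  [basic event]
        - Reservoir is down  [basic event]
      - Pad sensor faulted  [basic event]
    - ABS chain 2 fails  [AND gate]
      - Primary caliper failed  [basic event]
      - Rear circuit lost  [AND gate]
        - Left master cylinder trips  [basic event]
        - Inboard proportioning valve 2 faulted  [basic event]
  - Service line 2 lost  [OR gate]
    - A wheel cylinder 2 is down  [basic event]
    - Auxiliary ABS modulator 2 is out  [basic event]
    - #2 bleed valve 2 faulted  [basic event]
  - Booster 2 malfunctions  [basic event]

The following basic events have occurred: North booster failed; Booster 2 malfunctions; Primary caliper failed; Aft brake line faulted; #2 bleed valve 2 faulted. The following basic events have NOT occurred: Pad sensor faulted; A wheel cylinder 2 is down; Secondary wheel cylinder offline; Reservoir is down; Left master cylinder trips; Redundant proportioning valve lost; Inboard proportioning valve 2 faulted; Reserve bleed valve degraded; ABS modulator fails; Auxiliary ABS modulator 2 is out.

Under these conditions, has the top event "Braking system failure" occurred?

ABS chain unavailable [AND]: Secondary wheel cylinder offline=not, ABS modulator fails=not, Reserve bleed valve degraded=not → not all inputs occur → does not occur.
Front circuit unavailable [OR]: Redundant proportioning valve lost=not, ABS chain unavailable=not → no input occurs → does not occur.
Service line inoperative [OR]: North booster failed=occurs, Aft brake line faulted=occurs → at least one input occurs → occurs.
Parking branch lost [AND]: Service line inoperative=occurs, Reservoir is down=not → not all inputs occur → does not occur.
Booster path unavailable [OR]: Parking branch lost=not, Pad sensor faulted=not → no input occurs → does not occur.
Rear circuit lost [AND]: Left master cylinder trips=not, Inboard proportioning valve 2 faulted=not → not all inputs occur → does not occur.
ABS chain 2 fails [AND]: Primary caliper failed=occurs, Rear circuit lost=not → not all inputs occur → does not occur.
Front circuit 2 inoperative [OR]: Front circuit unavailable=not, Booster path unavailable=not, ABS chain 2 fails=not → no input occurs → does not occur.
Service line 2 lost [OR]: A wheel cylinder 2 is down=not, Auxiliary ABS modulator 2 is out=not, #2 bleed valve 2 faulted=occurs → at least one input occurs → occurs.
Braking system failure [AND]: Front circuit 2 inoperative=not, Service line 2 lost=occurs, Booster 2 malfunctions=occurs → not all inputs occur → does not occur.

No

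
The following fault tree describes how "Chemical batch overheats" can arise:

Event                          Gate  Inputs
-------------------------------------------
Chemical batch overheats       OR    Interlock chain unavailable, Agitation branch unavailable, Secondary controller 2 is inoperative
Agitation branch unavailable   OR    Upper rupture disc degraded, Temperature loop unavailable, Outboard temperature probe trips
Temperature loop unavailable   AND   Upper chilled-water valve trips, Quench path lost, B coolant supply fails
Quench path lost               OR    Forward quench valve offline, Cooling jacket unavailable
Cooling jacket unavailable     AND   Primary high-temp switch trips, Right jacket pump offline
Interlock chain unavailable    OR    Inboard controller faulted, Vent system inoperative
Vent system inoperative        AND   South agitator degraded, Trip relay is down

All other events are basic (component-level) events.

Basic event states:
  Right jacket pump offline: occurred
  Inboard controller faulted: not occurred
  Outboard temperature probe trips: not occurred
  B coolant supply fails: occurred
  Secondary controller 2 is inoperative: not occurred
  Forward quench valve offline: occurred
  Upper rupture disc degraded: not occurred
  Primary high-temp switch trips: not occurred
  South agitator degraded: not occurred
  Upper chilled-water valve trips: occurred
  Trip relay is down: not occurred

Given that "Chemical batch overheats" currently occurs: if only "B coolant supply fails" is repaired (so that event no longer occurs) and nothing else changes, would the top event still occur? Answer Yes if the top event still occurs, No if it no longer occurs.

No

Counterfactual: set "B coolant supply fails" to not occurred.
Vent system inoperative [AND]: South agitator degraded=not, Trip relay is down=not → not all inputs occur → does not occur.
Interlock chain unavailable [OR]: Inboard controller faulted=not, Vent system inoperative=not → no input occurs → does not occur.
Cooling jacket unavailable [AND]: Primary high-temp switch trips=not, Right jacket pump offline=occurs → not all inputs occur → does not occur.
Quench path lost [OR]: Forward quench valve offline=occurs, Cooling jacket unavailable=not → at least one input occurs → occurs.
Temperature loop unavailable [AND]: Upper chilled-water valve trips=occurs, Quench path lost=occurs, B coolant supply fails=not → not all inputs occur → does not occur.
Agitation branch unavailable [OR]: Upper rupture disc degraded=not, Temperature loop unavailable=not, Outboard temperature probe trips=not → no input occurs → does not occur.
Chemical batch overheats [OR]: Interlock chain unavailable=not, Agitation branch unavailable=not, Secondary controller 2 is inoperative=not → no input occurs → does not occur.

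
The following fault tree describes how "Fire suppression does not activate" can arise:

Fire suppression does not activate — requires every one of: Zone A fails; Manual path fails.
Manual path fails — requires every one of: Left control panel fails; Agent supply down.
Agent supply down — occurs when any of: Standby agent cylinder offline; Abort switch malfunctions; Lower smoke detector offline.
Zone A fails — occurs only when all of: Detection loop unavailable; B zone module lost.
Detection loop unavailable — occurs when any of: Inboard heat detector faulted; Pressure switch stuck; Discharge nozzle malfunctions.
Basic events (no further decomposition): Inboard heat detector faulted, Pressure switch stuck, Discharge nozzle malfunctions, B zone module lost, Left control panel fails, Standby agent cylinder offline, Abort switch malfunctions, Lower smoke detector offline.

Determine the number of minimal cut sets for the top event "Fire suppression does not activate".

Detection loop unavailable [OR]: union of children's cut sets → 3 cut set(s).
Zone A fails [AND]: one cut set from each child combined → 3 × 1 = 3 cut set(s).
Agent supply down [OR]: union of children's cut sets → 3 cut set(s).
Manual path fails [AND]: one cut set from each child combined → 1 × 3 = 3 cut set(s).
Fire suppression does not activate [AND]: one cut set from each child combined → 3 × 3 = 9 cut set(s).
Minimal cut sets: {B zone module lost, Inboard heat detector faulted, Left control panel fails, Standby agent cylinder offline}; {Abort switch malfunctions, B zone module lost, Inboard heat detector faulted, Left control panel fails}; {B zone module lost, Inboard heat detector faulted, Left control panel fails, Lower smoke detector offline}; {B zone module lost, Left control panel fails, Pressure switch stuck, Standby agent cylinder offline}; {Abort switch malfunctions, B zone module lost, Left control panel fails, Pressure switch stuck}; {B zone module lost, Left control panel fails, Lower smoke detector offline, Pressure switch stuck}; {B zone module lost, Discharge nozzle malfunctions, Left control panel fails, Standby agent cylinder offline}; {Abort switch malfunctions, B zone module lost, Discharge nozzle malfunctions, Left control panel fails}; {B zone module lost, Discharge nozzle malfunctions, Left control panel fails, Lower smoke detector offline}.

9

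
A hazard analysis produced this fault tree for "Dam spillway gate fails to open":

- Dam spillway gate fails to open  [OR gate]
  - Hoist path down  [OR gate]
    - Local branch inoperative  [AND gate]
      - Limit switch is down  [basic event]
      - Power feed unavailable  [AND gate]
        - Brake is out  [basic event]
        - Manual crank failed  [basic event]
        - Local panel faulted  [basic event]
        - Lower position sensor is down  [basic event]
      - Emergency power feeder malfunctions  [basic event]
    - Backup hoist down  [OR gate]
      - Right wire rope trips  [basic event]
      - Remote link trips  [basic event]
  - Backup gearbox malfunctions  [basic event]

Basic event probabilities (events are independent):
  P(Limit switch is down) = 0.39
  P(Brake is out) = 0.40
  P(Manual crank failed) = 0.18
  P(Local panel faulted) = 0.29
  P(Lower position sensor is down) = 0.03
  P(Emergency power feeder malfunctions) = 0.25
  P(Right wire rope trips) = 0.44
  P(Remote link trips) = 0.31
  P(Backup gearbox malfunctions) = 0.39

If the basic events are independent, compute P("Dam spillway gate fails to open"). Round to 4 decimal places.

0.7643

P(Power feed unavailable) [AND] = 0.40 × 0.18 × 0.29 × 0.03 = 0.000626
P(Local branch inoperative) [AND] = 0.39 × 0.000626 × 0.25 = 0.000061
P(Backup hoist down) [OR] = 1 − (1−0.44) × (1−0.31) = 0.613600
P(Hoist path down) [OR] = 1 − (1−0.000061) × (1−0.613600) = 0.613624
P(Dam spillway gate fails to open) [OR] = 1 − (1−0.613624) × (1−0.39) = 0.764311
Rounded to 4 decimal places: P(Dam spillway gate fails to open) ≈ 0.7643.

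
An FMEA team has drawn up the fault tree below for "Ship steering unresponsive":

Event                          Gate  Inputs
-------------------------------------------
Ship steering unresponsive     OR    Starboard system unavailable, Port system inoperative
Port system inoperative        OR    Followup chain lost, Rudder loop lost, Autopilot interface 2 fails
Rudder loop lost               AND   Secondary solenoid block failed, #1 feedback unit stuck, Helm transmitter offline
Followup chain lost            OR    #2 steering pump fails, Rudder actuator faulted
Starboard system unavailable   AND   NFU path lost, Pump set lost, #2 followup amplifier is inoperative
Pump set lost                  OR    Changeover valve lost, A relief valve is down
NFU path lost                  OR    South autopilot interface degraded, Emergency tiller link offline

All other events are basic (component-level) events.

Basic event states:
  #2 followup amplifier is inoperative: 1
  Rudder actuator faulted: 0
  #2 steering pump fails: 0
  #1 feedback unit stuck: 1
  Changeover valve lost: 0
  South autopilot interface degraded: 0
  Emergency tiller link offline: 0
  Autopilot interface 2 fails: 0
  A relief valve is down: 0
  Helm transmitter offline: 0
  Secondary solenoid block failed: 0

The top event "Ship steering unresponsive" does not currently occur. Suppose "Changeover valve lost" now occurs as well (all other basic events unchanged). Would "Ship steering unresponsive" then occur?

Counterfactual: set "Changeover valve lost" to occurred.
NFU path lost [OR]: South autopilot interface degraded=not, Emergency tiller link offline=not → no input occurs → does not occur.
Pump set lost [OR]: Changeover valve lost=occurs, A relief valve is down=not → at least one input occurs → occurs.
Starboard system unavailable [AND]: NFU path lost=not, Pump set lost=occurs, #2 followup amplifier is inoperative=occurs → not all inputs occur → does not occur.
Followup chain lost [OR]: #2 steering pump fails=not, Rudder actuator faulted=not → no input occurs → does not occur.
Rudder loop lost [AND]: Secondary solenoid block failed=not, #1 feedback unit stuck=occurs, Helm transmitter offline=not → not all inputs occur → does not occur.
Port system inoperative [OR]: Followup chain lost=not, Rudder loop lost=not, Autopilot interface 2 fails=not → no input occurs → does not occur.
Ship steering unresponsive [OR]: Starboard system unavailable=not, Port system inoperative=not → no input occurs → does not occur.

No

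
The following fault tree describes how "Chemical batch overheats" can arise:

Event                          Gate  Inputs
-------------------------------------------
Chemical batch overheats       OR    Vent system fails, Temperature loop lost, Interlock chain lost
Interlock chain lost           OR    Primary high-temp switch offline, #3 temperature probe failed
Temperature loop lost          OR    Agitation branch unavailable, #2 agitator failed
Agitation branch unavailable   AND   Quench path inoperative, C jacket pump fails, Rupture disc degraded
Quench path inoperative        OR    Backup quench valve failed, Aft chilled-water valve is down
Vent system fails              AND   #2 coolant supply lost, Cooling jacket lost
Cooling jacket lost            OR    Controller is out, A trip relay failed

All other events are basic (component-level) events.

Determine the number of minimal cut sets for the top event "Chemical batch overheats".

Cooling jacket lost [OR]: union of children's cut sets → 2 cut set(s).
Vent system fails [AND]: one cut set from each child combined → 1 × 2 = 2 cut set(s).
Quench path inoperative [OR]: union of children's cut sets → 2 cut set(s).
Agitation branch unavailable [AND]: one cut set from each child combined → 2 × 1 × 1 = 2 cut set(s).
Temperature loop lost [OR]: union of children's cut sets → 3 cut set(s).
Interlock chain lost [OR]: union of children's cut sets → 2 cut set(s).
Chemical batch overheats [OR]: union of children's cut sets → 7 cut set(s).
Minimal cut sets: {#2 coolant supply lost, Controller is out}; {#2 coolant supply lost, A trip relay failed}; {Backup quench valve failed, C jacket pump fails, Rupture disc degraded}; {Aft chilled-water valve is down, C jacket pump fails, Rupture disc degraded}; {#2 agitator failed}; {Primary high-temp switch offline}; {#3 temperature probe failed}.

7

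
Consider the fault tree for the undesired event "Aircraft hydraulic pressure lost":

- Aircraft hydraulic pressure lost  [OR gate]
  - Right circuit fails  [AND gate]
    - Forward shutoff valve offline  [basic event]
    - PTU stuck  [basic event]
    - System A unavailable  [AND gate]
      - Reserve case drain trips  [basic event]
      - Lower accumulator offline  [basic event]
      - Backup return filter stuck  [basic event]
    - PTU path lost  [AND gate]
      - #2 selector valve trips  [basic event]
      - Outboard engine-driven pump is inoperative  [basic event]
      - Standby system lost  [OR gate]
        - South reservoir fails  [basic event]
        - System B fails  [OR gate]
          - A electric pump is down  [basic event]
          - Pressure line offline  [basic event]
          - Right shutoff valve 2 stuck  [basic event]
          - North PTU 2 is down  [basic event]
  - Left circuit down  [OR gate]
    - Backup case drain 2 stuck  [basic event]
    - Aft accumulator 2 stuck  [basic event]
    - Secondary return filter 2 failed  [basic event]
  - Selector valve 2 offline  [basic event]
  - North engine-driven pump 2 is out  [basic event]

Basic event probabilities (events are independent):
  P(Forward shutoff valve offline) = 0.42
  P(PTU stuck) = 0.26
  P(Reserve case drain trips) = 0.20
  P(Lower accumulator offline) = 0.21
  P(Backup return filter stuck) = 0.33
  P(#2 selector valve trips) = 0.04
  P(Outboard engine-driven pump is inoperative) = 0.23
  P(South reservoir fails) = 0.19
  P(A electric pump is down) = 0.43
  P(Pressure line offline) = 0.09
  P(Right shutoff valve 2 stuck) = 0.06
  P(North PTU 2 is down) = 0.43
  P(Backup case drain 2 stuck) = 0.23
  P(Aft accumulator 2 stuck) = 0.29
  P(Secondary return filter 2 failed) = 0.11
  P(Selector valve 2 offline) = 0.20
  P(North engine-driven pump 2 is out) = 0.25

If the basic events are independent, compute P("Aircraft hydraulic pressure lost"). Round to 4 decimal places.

P(System A unavailable) [AND] = 0.20 × 0.21 × 0.33 = 0.013860
P(System B fails) [OR] = 1 − (1−0.43) × (1−0.09) × (1−0.06) × (1−0.43) = 0.722081
P(Standby system lost) [OR] = 1 − (1−0.19) × (1−0.722081) = 0.774886
P(PTU path lost) [AND] = 0.04 × 0.23 × 0.774886 = 0.007129
P(Right circuit fails) [AND] = 0.42 × 0.26 × 0.013860 × 0.007129 = 0.000011
P(Left circuit down) [OR] = 1 − (1−0.23) × (1−0.29) × (1−0.11) = 0.513437
P(Aircraft hydraulic pressure lost) [OR] = 1 − (1−0.000011) × (1−0.513437) × (1−0.20) × (1−0.25) = 0.708065
Rounded to 4 decimal places: P(Aircraft hydraulic pressure lost) ≈ 0.7081.

0.7081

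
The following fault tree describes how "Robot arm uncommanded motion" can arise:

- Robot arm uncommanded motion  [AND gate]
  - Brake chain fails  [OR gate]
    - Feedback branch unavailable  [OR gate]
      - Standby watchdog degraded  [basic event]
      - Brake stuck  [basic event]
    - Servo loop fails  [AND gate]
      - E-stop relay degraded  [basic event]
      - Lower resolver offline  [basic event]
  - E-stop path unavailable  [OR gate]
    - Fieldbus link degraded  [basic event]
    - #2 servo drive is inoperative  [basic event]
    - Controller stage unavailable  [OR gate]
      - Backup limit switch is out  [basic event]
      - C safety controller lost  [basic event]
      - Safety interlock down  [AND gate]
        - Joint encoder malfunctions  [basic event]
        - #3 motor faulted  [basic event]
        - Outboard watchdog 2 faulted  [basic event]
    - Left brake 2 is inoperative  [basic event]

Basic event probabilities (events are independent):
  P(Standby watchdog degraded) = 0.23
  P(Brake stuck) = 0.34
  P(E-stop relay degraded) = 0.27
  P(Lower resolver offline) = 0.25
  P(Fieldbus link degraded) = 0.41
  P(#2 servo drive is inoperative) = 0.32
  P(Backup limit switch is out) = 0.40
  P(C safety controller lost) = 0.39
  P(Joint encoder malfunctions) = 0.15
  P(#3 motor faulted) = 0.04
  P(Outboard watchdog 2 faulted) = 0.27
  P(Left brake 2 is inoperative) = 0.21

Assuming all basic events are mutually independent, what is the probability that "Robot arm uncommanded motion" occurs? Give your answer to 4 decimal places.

0.4652

P(Feedback branch unavailable) [OR] = 1 − (1−0.23) × (1−0.34) = 0.491800
P(Servo loop fails) [AND] = 0.27 × 0.25 = 0.067500
P(Brake chain fails) [OR] = 1 − (1−0.491800) × (1−0.067500) = 0.526104
P(Safety interlock down) [AND] = 0.15 × 0.04 × 0.27 = 0.001620
P(Controller stage unavailable) [OR] = 1 − (1−0.40) × (1−0.39) × (1−0.001620) = 0.634593
P(E-stop path unavailable) [OR] = 1 − (1−0.41) × (1−0.32) × (1−0.634593) × (1−0.21) = 0.884185
P(Robot arm uncommanded motion) [AND] = 0.526104 × 0.884185 = 0.465173
Rounded to 4 decimal places: P(Robot arm uncommanded motion) ≈ 0.4652.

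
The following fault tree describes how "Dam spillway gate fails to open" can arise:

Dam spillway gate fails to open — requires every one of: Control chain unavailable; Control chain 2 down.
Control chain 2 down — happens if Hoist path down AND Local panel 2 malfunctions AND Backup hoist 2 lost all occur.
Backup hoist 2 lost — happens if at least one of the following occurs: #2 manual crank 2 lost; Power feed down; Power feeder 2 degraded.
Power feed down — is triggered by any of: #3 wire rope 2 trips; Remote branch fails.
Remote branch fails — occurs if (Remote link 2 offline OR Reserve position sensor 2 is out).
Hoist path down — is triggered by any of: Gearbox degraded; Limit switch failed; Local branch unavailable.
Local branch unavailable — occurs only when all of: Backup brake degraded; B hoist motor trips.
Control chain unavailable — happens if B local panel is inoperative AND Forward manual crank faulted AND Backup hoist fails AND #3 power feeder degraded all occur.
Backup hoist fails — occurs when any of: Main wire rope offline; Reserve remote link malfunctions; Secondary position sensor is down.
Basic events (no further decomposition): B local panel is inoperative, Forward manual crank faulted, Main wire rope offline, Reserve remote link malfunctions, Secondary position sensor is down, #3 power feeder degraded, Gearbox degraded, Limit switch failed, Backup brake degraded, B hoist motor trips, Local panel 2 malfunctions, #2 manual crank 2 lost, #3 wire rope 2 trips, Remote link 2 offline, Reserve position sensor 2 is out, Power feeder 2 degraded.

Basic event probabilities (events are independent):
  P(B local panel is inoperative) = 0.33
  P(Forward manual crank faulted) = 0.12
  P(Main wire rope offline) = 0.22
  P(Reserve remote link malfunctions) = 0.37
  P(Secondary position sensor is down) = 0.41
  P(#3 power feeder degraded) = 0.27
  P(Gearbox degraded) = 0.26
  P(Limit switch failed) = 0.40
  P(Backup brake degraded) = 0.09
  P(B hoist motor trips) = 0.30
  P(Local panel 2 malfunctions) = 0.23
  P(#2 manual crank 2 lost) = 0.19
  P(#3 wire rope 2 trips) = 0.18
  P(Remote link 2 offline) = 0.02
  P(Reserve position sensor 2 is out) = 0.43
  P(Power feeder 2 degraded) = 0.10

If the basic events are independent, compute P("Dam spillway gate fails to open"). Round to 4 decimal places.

0.0007

P(Backup hoist fails) [OR] = 1 − (1−0.22) × (1−0.37) × (1−0.41) = 0.710074
P(Control chain unavailable) [AND] = 0.33 × 0.12 × 0.710074 × 0.27 = 0.007592
P(Local branch unavailable) [AND] = 0.09 × 0.30 = 0.027000
P(Hoist path down) [OR] = 1 − (1−0.26) × (1−0.40) × (1−0.027000) = 0.567988
P(Remote branch fails) [OR] = 1 − (1−0.02) × (1−0.43) = 0.441400
P(Power feed down) [OR] = 1 − (1−0.18) × (1−0.441400) = 0.541948
P(Backup hoist 2 lost) [OR] = 1 − (1−0.19) × (1−0.541948) × (1−0.10) = 0.666080
P(Control chain 2 down) [AND] = 0.567988 × 0.23 × 0.666080 = 0.087015
P(Dam spillway gate fails to open) [AND] = 0.007592 × 0.087015 = 0.000661
Rounded to 4 decimal places: P(Dam spillway gate fails to open) ≈ 0.0007.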